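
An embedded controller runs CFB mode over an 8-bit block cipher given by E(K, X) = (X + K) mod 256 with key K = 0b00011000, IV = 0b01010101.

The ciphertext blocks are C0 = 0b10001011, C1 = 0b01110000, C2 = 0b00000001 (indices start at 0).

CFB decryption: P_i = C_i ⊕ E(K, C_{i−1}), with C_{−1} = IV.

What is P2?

P2: E(K, 0b01110000) = 0b10001000; 0b00000001 ⊕ 0b10001000 = 0b10001001.

P2 = 0b10001001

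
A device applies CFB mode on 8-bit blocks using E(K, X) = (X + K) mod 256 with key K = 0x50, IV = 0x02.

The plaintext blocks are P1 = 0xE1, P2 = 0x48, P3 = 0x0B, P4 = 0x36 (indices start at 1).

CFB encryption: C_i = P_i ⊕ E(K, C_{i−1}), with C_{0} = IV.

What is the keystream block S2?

0x03

C1: E(K, 0x02) = 0x52; 0xE1 ⊕ 0x52 = 0xB3.
C2: E(K, 0xB3) = 0x03; 0x48 ⊕ 0x03 = 0x4B.
So S2 = 0x03.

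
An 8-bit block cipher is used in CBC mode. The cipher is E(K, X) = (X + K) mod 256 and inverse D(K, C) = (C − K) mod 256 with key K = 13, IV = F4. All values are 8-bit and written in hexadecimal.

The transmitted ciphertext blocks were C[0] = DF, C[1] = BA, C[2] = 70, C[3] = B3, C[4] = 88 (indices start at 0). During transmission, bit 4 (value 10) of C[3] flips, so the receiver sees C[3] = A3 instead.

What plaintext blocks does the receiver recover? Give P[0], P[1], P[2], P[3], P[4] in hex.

CBC decryption: P_i = D(K, C_i) ⊕ C_{i−1}, with C_{−1} = IV.
Only C[3] changed, to A3. In CBC, a change in C_i garbles P_i and flips the same bit in P_{i+1}. Decrypting the received ciphertext:
P[0]: D(K, DF) = CC; CC ⊕ F4 = 38.
P[1]: D(K, BA) = A7; A7 ⊕ DF = 78.
P[2]: D(K, 70) = 5D; 5D ⊕ BA = E7.
P[3]: D(K, A3) = 90; 90 ⊕ 70 = E0.
P[4]: D(K, 88) = 75; 75 ⊕ A3 = D6.
Blocks that differ from the original plaintext: P[3], P[4].

P[0] = 38, P[1] = 78, P[2] = E7, P[3] = E0, P[4] = D6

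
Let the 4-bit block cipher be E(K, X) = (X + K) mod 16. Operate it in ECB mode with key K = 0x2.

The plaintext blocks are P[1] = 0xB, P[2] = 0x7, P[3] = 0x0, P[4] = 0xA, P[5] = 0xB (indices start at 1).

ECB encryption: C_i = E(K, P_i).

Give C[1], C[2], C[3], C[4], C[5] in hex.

C[1] = 0xD, C[2] = 0x9, C[3] = 0x2, C[4] = 0xC, C[5] = 0xD

C[1]: E(K, 0xB) = 0xD.
C[2]: E(K, 0x7) = 0x9.
C[3]: E(K, 0x0) = 0x2.
C[4]: E(K, 0xA) = 0xC.
C[5]: E(K, 0xB) = 0xD.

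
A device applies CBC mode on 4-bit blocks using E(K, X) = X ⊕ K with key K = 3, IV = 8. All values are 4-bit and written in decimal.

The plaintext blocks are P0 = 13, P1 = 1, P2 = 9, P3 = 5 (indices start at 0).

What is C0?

C0 = 6

CBC encryption: C_i = E(K, P_i ⊕ C_{i−1}), with C_{−1} = IV.
C0: P0 ⊕ 8 = 5; E(K, 5) = 6.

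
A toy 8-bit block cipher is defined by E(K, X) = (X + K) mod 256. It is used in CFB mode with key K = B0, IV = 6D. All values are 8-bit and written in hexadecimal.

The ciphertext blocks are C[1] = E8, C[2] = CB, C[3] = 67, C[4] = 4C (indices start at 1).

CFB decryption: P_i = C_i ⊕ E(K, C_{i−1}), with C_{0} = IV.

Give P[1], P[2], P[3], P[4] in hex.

P[1]: E(K, 6D) = 1D; E8 ⊕ 1D = F5.
P[2]: E(K, E8) = 98; CB ⊕ 98 = 53.
P[3]: E(K, CB) = 7B; 67 ⊕ 7B = 1C.
P[4]: E(K, 67) = 17; 4C ⊕ 17 = 5B.

P[1] = F5, P[2] = 53, P[3] = 1C, P[4] = 5B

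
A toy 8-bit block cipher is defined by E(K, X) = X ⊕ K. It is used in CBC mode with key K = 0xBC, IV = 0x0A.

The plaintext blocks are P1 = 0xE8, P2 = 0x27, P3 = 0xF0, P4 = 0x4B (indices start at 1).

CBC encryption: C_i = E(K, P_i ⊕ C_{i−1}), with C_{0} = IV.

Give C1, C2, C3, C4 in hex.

C1: P1 ⊕ 0x0A = 0xE2; E(K, 0xE2) = 0x5E.
C2: P2 ⊕ 0x5E = 0x79; E(K, 0x79) = 0xC5.
C3: P3 ⊕ 0xC5 = 0x35; E(K, 0x35) = 0x89.
C4: P4 ⊕ 0x89 = 0xC2; E(K, 0xC2) = 0x7E.

C1 = 0x5E, C2 = 0xC5, C3 = 0x89, C4 = 0x7E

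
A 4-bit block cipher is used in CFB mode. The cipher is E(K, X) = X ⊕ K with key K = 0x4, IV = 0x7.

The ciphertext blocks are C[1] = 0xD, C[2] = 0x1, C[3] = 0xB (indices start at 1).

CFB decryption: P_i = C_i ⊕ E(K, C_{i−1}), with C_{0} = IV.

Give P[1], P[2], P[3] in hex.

P[1] = 0xE, P[2] = 0x8, P[3] = 0xE

P[1]: E(K, 0x7) = 0x3; 0xD ⊕ 0x3 = 0xE.
P[2]: E(K, 0xD) = 0x9; 0x1 ⊕ 0x9 = 0x8.
P[3]: E(K, 0x1) = 0x5; 0xB ⊕ 0x5 = 0xE.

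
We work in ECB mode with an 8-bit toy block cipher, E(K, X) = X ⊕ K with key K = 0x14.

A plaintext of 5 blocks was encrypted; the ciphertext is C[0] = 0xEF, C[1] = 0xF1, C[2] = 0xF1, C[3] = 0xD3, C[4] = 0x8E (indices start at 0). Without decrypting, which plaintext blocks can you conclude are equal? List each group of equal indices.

P[1] = P[2]

ECB encrypts each block independently with the same key, so equal ciphertext blocks imply equal plaintext blocks.
C[1] = C[2] = 0xF1, so P[1] = P[2].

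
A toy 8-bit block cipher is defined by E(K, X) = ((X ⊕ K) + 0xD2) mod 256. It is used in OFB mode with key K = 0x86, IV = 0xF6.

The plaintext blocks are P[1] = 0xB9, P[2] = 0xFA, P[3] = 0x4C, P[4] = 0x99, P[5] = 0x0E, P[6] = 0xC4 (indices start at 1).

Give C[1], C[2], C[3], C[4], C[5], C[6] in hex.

OFB encryption: S_i = E(K, S_{i−1}) with S_{0} = IV; C_i = P_i ⊕ S_i.
C[1]: S = E(K, 0xF6) = 0x42; 0xB9 ⊕ 0x42 = 0xFB.
C[2]: S = E(K, 0x42) = 0x96; 0xFA ⊕ 0x96 = 0x6C.
C[3]: S = E(K, 0x96) = 0xE2; 0x4C ⊕ 0xE2 = 0xAE.
C[4]: S = E(K, 0xE2) = 0x36; 0x99 ⊕ 0x36 = 0xAF.
C[5]: S = E(K, 0x36) = 0x82; 0x0E ⊕ 0x82 = 0x8C.
C[6]: S = E(K, 0x82) = 0xD6; 0xC4 ⊕ 0xD6 = 0x12.

C[1] = 0xFB, C[2] = 0x6C, C[3] = 0xAE, C[4] = 0xAF, C[5] = 0x8C, C[6] = 0x12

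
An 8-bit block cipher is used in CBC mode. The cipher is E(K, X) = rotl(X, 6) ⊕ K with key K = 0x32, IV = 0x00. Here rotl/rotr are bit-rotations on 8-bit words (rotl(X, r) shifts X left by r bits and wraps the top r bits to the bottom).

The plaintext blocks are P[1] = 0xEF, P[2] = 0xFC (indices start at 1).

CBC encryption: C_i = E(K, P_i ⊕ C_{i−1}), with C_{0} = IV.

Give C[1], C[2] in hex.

C[1]: P[1] ⊕ 0x00 = 0xEF; E(K, 0xEF) = 0xC9.
C[2]: P[2] ⊕ 0xC9 = 0x35; E(K, 0x35) = 0x7F.

C[1] = 0xC9, C[2] = 0x7F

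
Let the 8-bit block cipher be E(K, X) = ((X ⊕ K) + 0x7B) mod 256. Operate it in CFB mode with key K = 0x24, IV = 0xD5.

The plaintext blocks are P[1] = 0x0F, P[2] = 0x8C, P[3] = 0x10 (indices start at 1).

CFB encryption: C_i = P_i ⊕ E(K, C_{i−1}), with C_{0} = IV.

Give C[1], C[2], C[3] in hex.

C[1] = 0x63, C[2] = 0x4E, C[3] = 0xF5

C[1]: E(K, 0xD5) = 0x6C; 0x0F ⊕ 0x6C = 0x63.
C[2]: E(K, 0x63) = 0xC2; 0x8C ⊕ 0xC2 = 0x4E.
C[3]: E(K, 0x4E) = 0xE5; 0x10 ⊕ 0xE5 = 0xF5.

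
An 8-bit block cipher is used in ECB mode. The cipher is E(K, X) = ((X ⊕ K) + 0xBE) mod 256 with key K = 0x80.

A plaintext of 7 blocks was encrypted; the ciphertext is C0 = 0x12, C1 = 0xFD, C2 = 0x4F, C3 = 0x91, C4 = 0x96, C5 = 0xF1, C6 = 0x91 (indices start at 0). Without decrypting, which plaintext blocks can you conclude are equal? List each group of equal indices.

ECB encrypts each block independently with the same key, so equal ciphertext blocks imply equal plaintext blocks.
C3 = C6 = 0x91, so P3 = P6.

P3 = P6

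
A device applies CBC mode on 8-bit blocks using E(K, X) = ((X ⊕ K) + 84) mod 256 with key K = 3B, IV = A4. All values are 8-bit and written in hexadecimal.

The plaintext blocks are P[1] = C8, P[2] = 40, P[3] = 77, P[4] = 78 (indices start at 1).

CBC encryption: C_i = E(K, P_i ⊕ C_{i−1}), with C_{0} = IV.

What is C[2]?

C[2] = 24

C[1]: P[1] ⊕ A4 = 6C; E(K, 6C) = DB.
C[2]: P[2] ⊕ DB = 9B; E(K, 9B) = 24.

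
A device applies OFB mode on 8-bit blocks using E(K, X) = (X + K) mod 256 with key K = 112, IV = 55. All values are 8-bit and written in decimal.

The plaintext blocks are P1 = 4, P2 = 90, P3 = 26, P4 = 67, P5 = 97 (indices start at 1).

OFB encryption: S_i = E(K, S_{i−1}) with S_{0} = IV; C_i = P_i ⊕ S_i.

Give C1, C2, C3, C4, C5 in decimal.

C1: S = E(K, 55) = 167; 4 ⊕ 167 = 163.
C2: S = E(K, 167) = 23; 90 ⊕ 23 = 77.
C3: S = E(K, 23) = 135; 26 ⊕ 135 = 157.
C4: S = E(K, 135) = 247; 67 ⊕ 247 = 180.
C5: S = E(K, 247) = 103; 97 ⊕ 103 = 6.

C1 = 163, C2 = 77, C3 = 157, C4 = 180, C5 = 6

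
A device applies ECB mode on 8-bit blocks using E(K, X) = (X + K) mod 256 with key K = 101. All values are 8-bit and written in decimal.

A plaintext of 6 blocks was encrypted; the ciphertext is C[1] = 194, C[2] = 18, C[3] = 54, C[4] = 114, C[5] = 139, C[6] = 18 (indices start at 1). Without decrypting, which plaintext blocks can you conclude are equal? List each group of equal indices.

ECB encrypts each block independently with the same key, so equal ciphertext blocks imply equal plaintext blocks.
C[2] = C[6] = 18, so P[2] = P[6].

P[2] = P[6]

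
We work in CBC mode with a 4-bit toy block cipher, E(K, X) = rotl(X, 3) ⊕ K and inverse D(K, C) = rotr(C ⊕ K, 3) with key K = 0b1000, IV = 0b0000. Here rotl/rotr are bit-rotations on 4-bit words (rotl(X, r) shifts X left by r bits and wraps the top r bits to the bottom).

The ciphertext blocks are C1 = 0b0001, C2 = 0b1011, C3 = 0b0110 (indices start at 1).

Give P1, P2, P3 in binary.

CBC decryption: P_i = D(K, C_i) ⊕ C_{i−1}, with C_{0} = IV.
P1: D(K, 0b0001) = 0b0011; 0b0011 ⊕ 0b0000 = 0b0011.
P2: D(K, 0b1011) = 0b0110; 0b0110 ⊕ 0b0001 = 0b0111.
P3: D(K, 0b0110) = 0b1101; 0b1101 ⊕ 0b1011 = 0b0110.

P1 = 0b0011, P2 = 0b0111, P3 = 0b0110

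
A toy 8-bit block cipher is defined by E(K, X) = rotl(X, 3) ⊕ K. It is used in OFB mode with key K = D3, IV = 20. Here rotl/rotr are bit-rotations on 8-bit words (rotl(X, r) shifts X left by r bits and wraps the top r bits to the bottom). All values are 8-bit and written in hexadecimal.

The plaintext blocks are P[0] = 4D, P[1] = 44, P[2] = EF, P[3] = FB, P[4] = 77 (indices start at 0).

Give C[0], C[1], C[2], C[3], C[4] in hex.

OFB encryption: S_i = E(K, S_{i−1}) with S_{−1} = IV; C_i = P_i ⊕ S_i.
C[0]: S = E(K, 20) = D2; 4D ⊕ D2 = 9F.
C[1]: S = E(K, D2) = 45; 44 ⊕ 45 = 01.
C[2]: S = E(K, 45) = F9; EF ⊕ F9 = 16.
C[3]: S = E(K, F9) = 1C; FB ⊕ 1C = E7.
C[4]: S = E(K, 1C) = 33; 77 ⊕ 33 = 44.

C[0] = 9F, C[1] = 01, C[2] = 16, C[3] = E7, C[4] = 44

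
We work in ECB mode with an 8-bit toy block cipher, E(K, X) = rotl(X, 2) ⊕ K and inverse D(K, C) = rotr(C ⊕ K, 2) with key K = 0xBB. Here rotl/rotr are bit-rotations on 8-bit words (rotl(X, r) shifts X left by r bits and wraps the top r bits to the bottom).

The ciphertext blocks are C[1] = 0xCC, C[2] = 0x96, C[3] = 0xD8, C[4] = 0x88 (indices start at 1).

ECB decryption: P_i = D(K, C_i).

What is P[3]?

P[3]: D(K, 0xD8) = 0xD8.

P[3] = 0xD8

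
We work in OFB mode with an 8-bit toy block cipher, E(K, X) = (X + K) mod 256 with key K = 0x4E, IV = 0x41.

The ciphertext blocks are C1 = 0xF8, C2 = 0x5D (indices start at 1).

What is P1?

OFB decryption: S_i = E(K, S_{i−1}) with S_{0} = IV; P_i = C_i ⊕ S_i.
P1: S = E(K, 0x41) = 0x8F; 0xF8 ⊕ 0x8F = 0x77.

P1 = 0x77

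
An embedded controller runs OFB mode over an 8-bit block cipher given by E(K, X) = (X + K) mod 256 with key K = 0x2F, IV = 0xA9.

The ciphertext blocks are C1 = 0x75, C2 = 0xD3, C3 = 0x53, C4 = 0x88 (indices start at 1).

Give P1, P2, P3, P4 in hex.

P1 = 0xAD, P2 = 0xD4, P3 = 0x65, P4 = 0xED

OFB decryption: S_i = E(K, S_{i−1}) with S_{0} = IV; P_i = C_i ⊕ S_i.
P1: S = E(K, 0xA9) = 0xD8; 0x75 ⊕ 0xD8 = 0xAD.
P2: S = E(K, 0xD8) = 0x07; 0xD3 ⊕ 0x07 = 0xD4.
P3: S = E(K, 0x07) = 0x36; 0x53 ⊕ 0x36 = 0x65.
P4: S = E(K, 0x36) = 0x65; 0x88 ⊕ 0x65 = 0xED.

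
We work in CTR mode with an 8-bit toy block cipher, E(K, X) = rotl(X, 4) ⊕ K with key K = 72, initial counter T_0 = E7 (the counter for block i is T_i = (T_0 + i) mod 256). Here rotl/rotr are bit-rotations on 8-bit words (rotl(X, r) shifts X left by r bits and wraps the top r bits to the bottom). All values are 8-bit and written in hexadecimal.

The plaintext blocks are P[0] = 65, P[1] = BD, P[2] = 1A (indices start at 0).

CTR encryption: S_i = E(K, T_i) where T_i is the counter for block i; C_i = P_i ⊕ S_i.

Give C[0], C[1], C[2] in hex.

C[0] = 69, C[1] = 41, C[2] = F6

C[0]: T = E7, S = E(K, T) = 0C; 65 ⊕ 0C = 69.
C[1]: T = E8, S = E(K, T) = FC; BD ⊕ FC = 41.
C[2]: T = E9, S = E(K, T) = EC; 1A ⊕ EC = F6.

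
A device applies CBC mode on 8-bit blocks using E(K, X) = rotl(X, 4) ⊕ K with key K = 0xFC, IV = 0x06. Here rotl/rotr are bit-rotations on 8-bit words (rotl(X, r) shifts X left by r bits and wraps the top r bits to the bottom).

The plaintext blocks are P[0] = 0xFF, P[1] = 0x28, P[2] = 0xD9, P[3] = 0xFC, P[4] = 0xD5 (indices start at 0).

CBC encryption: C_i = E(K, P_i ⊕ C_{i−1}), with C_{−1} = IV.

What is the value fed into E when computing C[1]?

C[0]: P[0] ⊕ 0x06 = 0xF9; E(K, 0xF9) = 0x63.
C[1]: P[1] ⊕ 0x63 = 0x4B; E(K, 0x4B) = 0x48.
So the input to E for block [1] is 0x4B.

0x4B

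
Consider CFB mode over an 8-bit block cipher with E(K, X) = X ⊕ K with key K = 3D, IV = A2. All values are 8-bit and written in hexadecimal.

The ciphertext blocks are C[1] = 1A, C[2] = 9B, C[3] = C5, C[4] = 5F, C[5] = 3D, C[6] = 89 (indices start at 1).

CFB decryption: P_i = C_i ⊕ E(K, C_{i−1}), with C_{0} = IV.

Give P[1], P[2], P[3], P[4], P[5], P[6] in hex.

P[1] = 85, P[2] = BC, P[3] = 63, P[4] = A7, P[5] = 5F, P[6] = 89

P[1]: E(K, A2) = 9F; 1A ⊕ 9F = 85.
P[2]: E(K, 1A) = 27; 9B ⊕ 27 = BC.
P[3]: E(K, 9B) = A6; C5 ⊕ A6 = 63.
P[4]: E(K, C5) = F8; 5F ⊕ F8 = A7.
P[5]: E(K, 5F) = 62; 3D ⊕ 62 = 5F.
P[6]: E(K, 3D) = 00; 89 ⊕ 00 = 89.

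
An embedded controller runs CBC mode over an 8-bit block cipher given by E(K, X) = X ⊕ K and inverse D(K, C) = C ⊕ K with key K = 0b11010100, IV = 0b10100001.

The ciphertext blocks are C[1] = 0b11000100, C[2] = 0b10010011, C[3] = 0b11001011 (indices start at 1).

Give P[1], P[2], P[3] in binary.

CBC decryption: P_i = D(K, C_i) ⊕ C_{i−1}, with C_{0} = IV.
P[1]: D(K, 0b11000100) = 0b00010000; 0b00010000 ⊕ 0b10100001 = 0b10110001.
P[2]: D(K, 0b10010011) = 0b01000111; 0b01000111 ⊕ 0b11000100 = 0b10000011.
P[3]: D(K, 0b11001011) = 0b00011111; 0b00011111 ⊕ 0b10010011 = 0b10001100.

P[1] = 0b10110001, P[2] = 0b10000011, P[3] = 0b10001100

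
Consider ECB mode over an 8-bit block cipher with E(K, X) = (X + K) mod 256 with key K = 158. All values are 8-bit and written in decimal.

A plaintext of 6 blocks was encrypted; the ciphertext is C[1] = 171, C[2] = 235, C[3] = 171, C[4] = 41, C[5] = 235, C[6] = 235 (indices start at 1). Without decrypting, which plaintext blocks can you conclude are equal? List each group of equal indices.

P[1] = P[3]; P[2] = P[5] = P[6]

ECB encrypts each block independently with the same key, so equal ciphertext blocks imply equal plaintext blocks.
C[1] = C[3] = 171, so P[1] = P[3].
C[2] = C[5] = C[6] = 235, so P[2] = P[5] = P[6].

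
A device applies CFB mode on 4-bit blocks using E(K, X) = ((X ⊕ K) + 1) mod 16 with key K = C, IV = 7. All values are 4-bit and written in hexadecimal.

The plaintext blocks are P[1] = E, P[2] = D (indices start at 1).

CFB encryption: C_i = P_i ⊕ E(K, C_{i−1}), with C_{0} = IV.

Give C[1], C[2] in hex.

C[1]: E(K, 7) = C; E ⊕ C = 2.
C[2]: E(K, 2) = F; D ⊕ F = 2.

C[1] = 2, C[2] = 2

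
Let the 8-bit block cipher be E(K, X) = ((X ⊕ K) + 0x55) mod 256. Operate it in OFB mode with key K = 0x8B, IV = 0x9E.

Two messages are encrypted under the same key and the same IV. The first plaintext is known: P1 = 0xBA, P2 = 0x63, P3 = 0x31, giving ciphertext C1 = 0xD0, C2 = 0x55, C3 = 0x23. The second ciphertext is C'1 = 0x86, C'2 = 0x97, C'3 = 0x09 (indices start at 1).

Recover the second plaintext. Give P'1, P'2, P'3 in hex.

In OFB with a reused IV, both messages share the same keystream S_i, so C_i ⊕ C'_i = P_i ⊕ P'_i and thus P'_i = P_i ⊕ C_i ⊕ C'_i.
P'1: 0xBA ⊕ 0xD0 ⊕ 0x86 = 0xEC.
P'2: 0x63 ⊕ 0x55 ⊕ 0x97 = 0xA1.
P'3: 0x31 ⊕ 0x23 ⊕ 0x09 = 0x1B.

P'1 = 0xEC, P'2 = 0xA1, P'3 = 0x1B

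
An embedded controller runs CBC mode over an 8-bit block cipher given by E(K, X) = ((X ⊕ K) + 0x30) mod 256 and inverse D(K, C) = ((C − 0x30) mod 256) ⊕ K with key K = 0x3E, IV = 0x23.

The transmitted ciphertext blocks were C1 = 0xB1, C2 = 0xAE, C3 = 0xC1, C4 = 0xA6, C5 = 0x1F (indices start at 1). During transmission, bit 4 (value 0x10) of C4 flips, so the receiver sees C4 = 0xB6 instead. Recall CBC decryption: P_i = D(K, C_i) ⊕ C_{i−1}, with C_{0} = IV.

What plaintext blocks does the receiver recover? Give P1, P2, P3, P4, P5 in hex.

Only C4 changed, to 0xB6. In CBC, a change in C_i garbles P_i and flips the same bit in P_{i+1}. Decrypting the received ciphertext:
P1: D(K, 0xB1) = 0xBF; 0xBF ⊕ 0x23 = 0x9C.
P2: D(K, 0xAE) = 0x40; 0x40 ⊕ 0xB1 = 0xF1.
P3: D(K, 0xC1) = 0xAF; 0xAF ⊕ 0xAE = 0x01.
P4: D(K, 0xB6) = 0xB8; 0xB8 ⊕ 0xC1 = 0x79.
P5: D(K, 0x1F) = 0xD1; 0xD1 ⊕ 0xB6 = 0x67.
Blocks that differ from the original plaintext: P4, P5.

P1 = 0x9C, P2 = 0xF1, P3 = 0x01, P4 = 0x79, P5 = 0x67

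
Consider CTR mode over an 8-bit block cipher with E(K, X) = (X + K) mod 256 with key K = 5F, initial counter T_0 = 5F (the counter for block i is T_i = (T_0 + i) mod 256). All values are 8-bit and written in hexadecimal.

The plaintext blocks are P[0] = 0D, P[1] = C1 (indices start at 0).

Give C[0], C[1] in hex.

C[0] = B3, C[1] = 7E

CTR encryption: S_i = E(K, T_i) where T_i is the counter for block i; C_i = P_i ⊕ S_i.
C[0]: T = 5F, S = E(K, T) = BE; 0D ⊕ BE = B3.
C[1]: T = 60, S = E(K, T) = BF; C1 ⊕ BF = 7E.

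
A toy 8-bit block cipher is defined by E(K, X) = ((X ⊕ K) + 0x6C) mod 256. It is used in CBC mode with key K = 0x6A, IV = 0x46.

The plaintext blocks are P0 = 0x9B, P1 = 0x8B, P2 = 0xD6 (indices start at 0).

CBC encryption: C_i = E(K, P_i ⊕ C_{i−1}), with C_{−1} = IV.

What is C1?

C1 = 0x2E

C0: P0 ⊕ 0x46 = 0xDD; E(K, 0xDD) = 0x23.
C1: P1 ⊕ 0x23 = 0xA8; E(K, 0xA8) = 0x2E.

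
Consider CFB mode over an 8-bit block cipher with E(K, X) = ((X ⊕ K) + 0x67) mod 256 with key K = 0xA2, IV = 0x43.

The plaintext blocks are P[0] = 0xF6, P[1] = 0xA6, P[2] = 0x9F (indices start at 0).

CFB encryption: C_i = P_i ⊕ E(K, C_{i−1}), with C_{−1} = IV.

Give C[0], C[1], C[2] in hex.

C[0]: E(K, 0x43) = 0x48; 0xF6 ⊕ 0x48 = 0xBE.
C[1]: E(K, 0xBE) = 0x83; 0xA6 ⊕ 0x83 = 0x25.
C[2]: E(K, 0x25) = 0xEE; 0x9F ⊕ 0xEE = 0x71.

C[0] = 0xBE, C[1] = 0x25, C[2] = 0x71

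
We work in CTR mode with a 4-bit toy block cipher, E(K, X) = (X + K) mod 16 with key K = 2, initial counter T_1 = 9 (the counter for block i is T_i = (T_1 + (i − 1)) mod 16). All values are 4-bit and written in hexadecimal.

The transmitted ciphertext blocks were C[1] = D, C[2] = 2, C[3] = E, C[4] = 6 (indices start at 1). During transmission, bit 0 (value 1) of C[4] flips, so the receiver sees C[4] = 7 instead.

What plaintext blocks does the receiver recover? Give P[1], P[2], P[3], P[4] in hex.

CTR decryption: S_i = E(K, T_i) where T_i is the counter for block i; P_i = C_i ⊕ S_i.
Only C[4] changed, to 7. In CTR, a change in C_i flips the same bit in P_i only; the keystream is unaffected. Decrypting the received ciphertext:
P[1]: T = 9, S = E(K, T) = B; D ⊕ B = 6.
P[2]: T = A, S = E(K, T) = C; 2 ⊕ C = E.
P[3]: T = B, S = E(K, T) = D; E ⊕ D = 3.
P[4]: T = C, S = E(K, T) = E; 7 ⊕ E = 9.
Blocks that differ from the original plaintext: P[4].

P[1] = 6, P[2] = E, P[3] = 3, P[4] = 9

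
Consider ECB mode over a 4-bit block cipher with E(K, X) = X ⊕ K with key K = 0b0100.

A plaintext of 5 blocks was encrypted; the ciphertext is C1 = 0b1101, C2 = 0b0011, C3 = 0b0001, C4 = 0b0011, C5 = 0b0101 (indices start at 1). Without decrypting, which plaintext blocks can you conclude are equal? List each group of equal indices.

P2 = P4

ECB encrypts each block independently with the same key, so equal ciphertext blocks imply equal plaintext blocks.
C2 = C4 = 0b0011, so P2 = P4.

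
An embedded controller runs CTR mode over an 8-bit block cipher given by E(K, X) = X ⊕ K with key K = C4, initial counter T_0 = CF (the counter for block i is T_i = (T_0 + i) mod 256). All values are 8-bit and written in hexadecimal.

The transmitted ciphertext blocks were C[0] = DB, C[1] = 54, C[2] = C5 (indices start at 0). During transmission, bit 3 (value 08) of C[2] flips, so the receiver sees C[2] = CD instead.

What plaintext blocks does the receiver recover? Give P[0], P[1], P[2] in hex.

CTR decryption: S_i = E(K, T_i) where T_i is the counter for block i; P_i = C_i ⊕ S_i.
Only C[2] changed, to CD. In CTR, a change in C_i flips the same bit in P_i only; the keystream is unaffected. Decrypting the received ciphertext:
P[0]: T = CF, S = E(K, T) = 0B; DB ⊕ 0B = D0.
P[1]: T = D0, S = E(K, T) = 14; 54 ⊕ 14 = 40.
P[2]: T = D1, S = E(K, T) = 15; CD ⊕ 15 = D8.
Blocks that differ from the original plaintext: P[2].

P[0] = D0, P[1] = 40, P[2] = D8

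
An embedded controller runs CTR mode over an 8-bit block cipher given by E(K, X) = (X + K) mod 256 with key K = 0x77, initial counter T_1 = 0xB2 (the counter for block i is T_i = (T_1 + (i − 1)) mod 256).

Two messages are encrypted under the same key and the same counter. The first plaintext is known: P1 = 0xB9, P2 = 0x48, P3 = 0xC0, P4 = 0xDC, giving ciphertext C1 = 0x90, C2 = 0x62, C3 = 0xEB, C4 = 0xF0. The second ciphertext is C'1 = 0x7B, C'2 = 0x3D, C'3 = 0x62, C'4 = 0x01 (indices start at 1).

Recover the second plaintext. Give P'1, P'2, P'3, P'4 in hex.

In CTR with a reused counter, both messages share the same keystream S_i, so C_i ⊕ C'_i = P_i ⊕ P'_i and thus P'_i = P_i ⊕ C_i ⊕ C'_i.
P'1: 0xB9 ⊕ 0x90 ⊕ 0x7B = 0x52.
P'2: 0x48 ⊕ 0x62 ⊕ 0x3D = 0x17.
P'3: 0xC0 ⊕ 0xEB ⊕ 0x62 = 0x49.
P'4: 0xDC ⊕ 0xF0 ⊕ 0x01 = 0x2D.

P'1 = 0x52, P'2 = 0x17, P'3 = 0x49, P'4 = 0x2D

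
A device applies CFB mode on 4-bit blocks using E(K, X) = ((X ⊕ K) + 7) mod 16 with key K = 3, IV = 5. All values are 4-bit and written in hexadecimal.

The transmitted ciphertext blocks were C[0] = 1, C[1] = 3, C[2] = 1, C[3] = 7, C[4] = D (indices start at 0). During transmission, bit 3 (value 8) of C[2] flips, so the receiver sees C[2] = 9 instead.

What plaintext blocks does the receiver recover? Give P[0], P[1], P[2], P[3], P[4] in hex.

P[0] = C, P[1] = A, P[2] = E, P[3] = 6, P[4] = 6

CFB decryption: P_i = C_i ⊕ E(K, C_{i−1}), with C_{−1} = IV.
Only C[2] changed, to 9. In CFB, a change in C_i flips the same bit in P_i and garbles P_{i+1}. Decrypting the received ciphertext:
P[0]: E(K, 5) = D; 1 ⊕ D = C.
P[1]: E(K, 1) = 9; 3 ⊕ 9 = A.
P[2]: E(K, 3) = 7; 9 ⊕ 7 = E.
P[3]: E(K, 9) = 1; 7 ⊕ 1 = 6.
P[4]: E(K, 7) = B; D ⊕ B = 6.
Blocks that differ from the original plaintext: P[2], P[3].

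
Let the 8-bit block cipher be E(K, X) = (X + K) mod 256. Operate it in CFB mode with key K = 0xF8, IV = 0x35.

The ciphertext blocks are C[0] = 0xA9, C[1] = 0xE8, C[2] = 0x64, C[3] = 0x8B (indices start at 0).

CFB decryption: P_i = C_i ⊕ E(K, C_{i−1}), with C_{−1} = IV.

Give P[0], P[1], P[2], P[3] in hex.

P[0] = 0x84, P[1] = 0x49, P[2] = 0x84, P[3] = 0xD7

P[0]: E(K, 0x35) = 0x2D; 0xA9 ⊕ 0x2D = 0x84.
P[1]: E(K, 0xA9) = 0xA1; 0xE8 ⊕ 0xA1 = 0x49.
P[2]: E(K, 0xE8) = 0xE0; 0x64 ⊕ 0xE0 = 0x84.
P[3]: E(K, 0x64) = 0x5C; 0x8B ⊕ 0x5C = 0xD7.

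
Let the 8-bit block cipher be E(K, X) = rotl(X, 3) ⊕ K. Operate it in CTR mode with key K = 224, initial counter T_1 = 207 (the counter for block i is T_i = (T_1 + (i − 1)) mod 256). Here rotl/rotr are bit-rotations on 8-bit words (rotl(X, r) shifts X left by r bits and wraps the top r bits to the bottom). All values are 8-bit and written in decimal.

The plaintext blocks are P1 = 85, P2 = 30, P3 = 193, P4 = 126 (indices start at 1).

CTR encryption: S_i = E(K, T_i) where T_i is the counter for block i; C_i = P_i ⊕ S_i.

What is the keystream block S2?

C1: T = 207, S = E(K, T) = 158; 85 ⊕ 158 = 203.
C2: T = 208, S = E(K, T) = 102; 30 ⊕ 102 = 120.
So S2 = 102.

102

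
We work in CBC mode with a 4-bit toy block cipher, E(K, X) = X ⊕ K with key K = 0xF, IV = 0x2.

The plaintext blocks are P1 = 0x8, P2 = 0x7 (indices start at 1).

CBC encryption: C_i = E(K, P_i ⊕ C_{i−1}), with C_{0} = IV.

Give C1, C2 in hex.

C1 = 0x5, C2 = 0xD

C1: P1 ⊕ 0x2 = 0xA; E(K, 0xA) = 0x5.
C2: P2 ⊕ 0x5 = 0x2; E(K, 0x2) = 0xD.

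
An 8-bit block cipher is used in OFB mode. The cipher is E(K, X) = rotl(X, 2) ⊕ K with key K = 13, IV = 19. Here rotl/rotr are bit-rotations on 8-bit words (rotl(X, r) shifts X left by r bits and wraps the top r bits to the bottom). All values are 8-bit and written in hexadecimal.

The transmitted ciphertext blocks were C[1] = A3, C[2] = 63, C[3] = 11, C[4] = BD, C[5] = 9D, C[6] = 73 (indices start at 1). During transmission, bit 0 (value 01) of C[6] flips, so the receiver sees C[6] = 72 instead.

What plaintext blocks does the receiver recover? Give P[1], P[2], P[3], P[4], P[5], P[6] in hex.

OFB decryption: S_i = E(K, S_{i−1}) with S_{0} = IV; P_i = C_i ⊕ S_i.
Only C[6] changed, to 72. In OFB, a change in C_i flips the same bit in P_i only; the keystream is unaffected. Decrypting the received ciphertext:
P[1]: S = E(K, 19) = 77; A3 ⊕ 77 = D4.
P[2]: S = E(K, 77) = CE; 63 ⊕ CE = AD.
P[3]: S = E(K, CE) = 28; 11 ⊕ 28 = 39.
P[4]: S = E(K, 28) = B3; BD ⊕ B3 = 0E.
P[5]: S = E(K, B3) = DD; 9D ⊕ DD = 40.
P[6]: S = E(K, DD) = 64; 72 ⊕ 64 = 16.
Blocks that differ from the original plaintext: P[6].

P[1] = D4, P[2] = AD, P[3] = 39, P[4] = 0E, P[5] = 40, P[6] = 16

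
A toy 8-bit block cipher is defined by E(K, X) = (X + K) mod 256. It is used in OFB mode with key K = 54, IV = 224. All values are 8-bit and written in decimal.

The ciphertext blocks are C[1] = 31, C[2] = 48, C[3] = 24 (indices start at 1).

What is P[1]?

P[1] = 9

OFB decryption: S_i = E(K, S_{i−1}) with S_{0} = IV; P_i = C_i ⊕ S_i.
P[1]: S = E(K, 224) = 22; 31 ⊕ 22 = 9.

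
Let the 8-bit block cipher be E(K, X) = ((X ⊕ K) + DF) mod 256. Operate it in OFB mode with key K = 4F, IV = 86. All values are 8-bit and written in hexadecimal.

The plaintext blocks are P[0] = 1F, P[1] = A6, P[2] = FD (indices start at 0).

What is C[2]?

C[2] = 95

OFB encryption: S_i = E(K, S_{i−1}) with S_{−1} = IV; C_i = P_i ⊕ S_i.
C[0]: S = E(K, 86) = A8; 1F ⊕ A8 = B7.
C[1]: S = E(K, A8) = C6; A6 ⊕ C6 = 60.
C[2]: S = E(K, C6) = 68; FD ⊕ 68 = 95.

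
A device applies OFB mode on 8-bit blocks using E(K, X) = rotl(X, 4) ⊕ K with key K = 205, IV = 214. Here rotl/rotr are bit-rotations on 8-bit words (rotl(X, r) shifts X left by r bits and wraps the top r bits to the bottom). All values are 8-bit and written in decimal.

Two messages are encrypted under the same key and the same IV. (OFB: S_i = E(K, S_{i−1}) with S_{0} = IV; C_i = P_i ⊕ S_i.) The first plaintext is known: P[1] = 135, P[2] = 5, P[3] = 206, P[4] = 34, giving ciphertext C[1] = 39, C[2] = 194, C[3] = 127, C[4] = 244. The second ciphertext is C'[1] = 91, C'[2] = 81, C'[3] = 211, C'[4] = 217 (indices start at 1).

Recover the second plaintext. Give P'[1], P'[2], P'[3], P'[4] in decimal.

P'[1] = 251, P'[2] = 150, P'[3] = 98, P'[4] = 15

In OFB with a reused IV, both messages share the same keystream S_i, so C_i ⊕ C'_i = P_i ⊕ P'_i and thus P'_i = P_i ⊕ C_i ⊕ C'_i.
P'[1]: 135 ⊕ 39 ⊕ 91 = 251.
P'[2]: 5 ⊕ 194 ⊕ 81 = 150.
P'[3]: 206 ⊕ 127 ⊕ 211 = 98.
P'[4]: 34 ⊕ 244 ⊕ 217 = 15.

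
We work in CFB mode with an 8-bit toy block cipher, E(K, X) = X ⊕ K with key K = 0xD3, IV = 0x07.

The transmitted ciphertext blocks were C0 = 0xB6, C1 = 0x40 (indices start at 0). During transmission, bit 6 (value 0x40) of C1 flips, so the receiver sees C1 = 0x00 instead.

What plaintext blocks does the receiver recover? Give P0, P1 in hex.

CFB decryption: P_i = C_i ⊕ E(K, C_{i−1}), with C_{−1} = IV.
Only C1 changed, to 0x00. In CFB, a change in C_i flips the same bit in P_i and garbles P_{i+1}. Decrypting the received ciphertext:
P0: E(K, 0x07) = 0xD4; 0xB6 ⊕ 0xD4 = 0x62.
P1: E(K, 0xB6) = 0x65; 0x00 ⊕ 0x65 = 0x65.
Blocks that differ from the original plaintext: P1.

P0 = 0x62, P1 = 0x65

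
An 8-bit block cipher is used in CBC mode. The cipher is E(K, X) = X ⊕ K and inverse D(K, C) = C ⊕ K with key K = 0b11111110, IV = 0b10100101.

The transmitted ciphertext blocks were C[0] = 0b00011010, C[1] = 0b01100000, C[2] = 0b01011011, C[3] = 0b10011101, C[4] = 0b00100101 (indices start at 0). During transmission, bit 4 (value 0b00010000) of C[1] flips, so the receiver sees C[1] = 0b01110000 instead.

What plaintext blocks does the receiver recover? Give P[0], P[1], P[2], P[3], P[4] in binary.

P[0] = 0b01000001, P[1] = 0b10010100, P[2] = 0b11010101, P[3] = 0b00111000, P[4] = 0b01000110

CBC decryption: P_i = D(K, C_i) ⊕ C_{i−1}, with C_{−1} = IV.
Only C[1] changed, to 0b01110000. In CBC, a change in C_i garbles P_i and flips the same bit in P_{i+1}. Decrypting the received ciphertext:
P[0]: D(K, 0b00011010) = 0b11100100; 0b11100100 ⊕ 0b10100101 = 0b01000001.
P[1]: D(K, 0b01110000) = 0b10001110; 0b10001110 ⊕ 0b00011010 = 0b10010100.
P[2]: D(K, 0b01011011) = 0b10100101; 0b10100101 ⊕ 0b01110000 = 0b11010101.
P[3]: D(K, 0b10011101) = 0b01100011; 0b01100011 ⊕ 0b01011011 = 0b00111000.
P[4]: D(K, 0b00100101) = 0b11011011; 0b11011011 ⊕ 0b10011101 = 0b01000110.
Blocks that differ from the original plaintext: P[1], P[2].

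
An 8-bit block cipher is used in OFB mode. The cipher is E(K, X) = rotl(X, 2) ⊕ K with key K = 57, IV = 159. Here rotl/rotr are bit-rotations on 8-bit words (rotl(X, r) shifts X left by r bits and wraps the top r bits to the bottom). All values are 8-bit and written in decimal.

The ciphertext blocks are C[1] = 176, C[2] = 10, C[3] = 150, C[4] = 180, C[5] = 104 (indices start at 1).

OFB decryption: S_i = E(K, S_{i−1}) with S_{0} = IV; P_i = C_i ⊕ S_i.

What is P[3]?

P[3] = 63

P[1]: S = E(K, 159) = 71; 176 ⊕ 71 = 247.
P[2]: S = E(K, 71) = 36; 10 ⊕ 36 = 46.
P[3]: S = E(K, 36) = 169; 150 ⊕ 169 = 63.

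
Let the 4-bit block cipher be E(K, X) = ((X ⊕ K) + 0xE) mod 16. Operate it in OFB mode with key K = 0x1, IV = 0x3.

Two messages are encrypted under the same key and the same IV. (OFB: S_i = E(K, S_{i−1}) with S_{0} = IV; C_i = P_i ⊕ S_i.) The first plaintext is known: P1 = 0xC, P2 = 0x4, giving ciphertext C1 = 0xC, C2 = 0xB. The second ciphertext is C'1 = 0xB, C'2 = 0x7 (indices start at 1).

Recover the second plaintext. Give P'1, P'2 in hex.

In OFB with a reused IV, both messages share the same keystream S_i, so C_i ⊕ C'_i = P_i ⊕ P'_i and thus P'_i = P_i ⊕ C_i ⊕ C'_i.
P'1: 0xC ⊕ 0xC ⊕ 0xB = 0xB.
P'2: 0x4 ⊕ 0xB ⊕ 0x7 = 0x8.

P'1 = 0xB, P'2 = 0x8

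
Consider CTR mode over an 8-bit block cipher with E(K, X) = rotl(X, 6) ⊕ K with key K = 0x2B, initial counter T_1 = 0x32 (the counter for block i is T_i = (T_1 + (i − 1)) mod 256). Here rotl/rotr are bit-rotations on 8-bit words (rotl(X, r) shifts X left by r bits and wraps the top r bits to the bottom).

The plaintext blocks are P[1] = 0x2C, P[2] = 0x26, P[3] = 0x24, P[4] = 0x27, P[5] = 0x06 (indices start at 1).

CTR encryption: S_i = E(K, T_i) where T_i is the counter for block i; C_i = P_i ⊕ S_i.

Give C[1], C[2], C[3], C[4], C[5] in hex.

C[1] = 0x8B, C[2] = 0xC1, C[3] = 0x02, C[4] = 0x41, C[5] = 0xA0

C[1]: T = 0x32, S = E(K, T) = 0xA7; 0x2C ⊕ 0xA7 = 0x8B.
C[2]: T = 0x33, S = E(K, T) = 0xE7; 0x26 ⊕ 0xE7 = 0xC1.
C[3]: T = 0x34, S = E(K, T) = 0x26; 0x24 ⊕ 0x26 = 0x02.
C[4]: T = 0x35, S = E(K, T) = 0x66; 0x27 ⊕ 0x66 = 0x41.
C[5]: T = 0x36, S = E(K, T) = 0xA6; 0x06 ⊕ 0xA6 = 0xA0.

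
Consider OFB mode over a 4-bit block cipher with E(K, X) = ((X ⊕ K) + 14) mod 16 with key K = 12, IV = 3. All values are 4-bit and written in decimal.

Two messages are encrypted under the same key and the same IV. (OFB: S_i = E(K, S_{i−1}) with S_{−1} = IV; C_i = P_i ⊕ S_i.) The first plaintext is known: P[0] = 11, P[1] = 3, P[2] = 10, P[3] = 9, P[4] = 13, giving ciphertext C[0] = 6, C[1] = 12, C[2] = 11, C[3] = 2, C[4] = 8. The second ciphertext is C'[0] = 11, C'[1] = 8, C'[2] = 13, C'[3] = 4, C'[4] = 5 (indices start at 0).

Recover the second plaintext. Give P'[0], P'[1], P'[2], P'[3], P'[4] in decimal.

In OFB with a reused IV, both messages share the same keystream S_i, so C_i ⊕ C'_i = P_i ⊕ P'_i and thus P'_i = P_i ⊕ C_i ⊕ C'_i.
P'[0]: 11 ⊕ 6 ⊕ 11 = 6.
P'[1]: 3 ⊕ 12 ⊕ 8 = 7.
P'[2]: 10 ⊕ 11 ⊕ 13 = 12.
P'[3]: 9 ⊕ 2 ⊕ 4 = 15.
P'[4]: 13 ⊕ 8 ⊕ 5 = 0.

P'[0] = 6, P'[1] = 7, P'[2] = 12, P'[3] = 15, P'[4] = 0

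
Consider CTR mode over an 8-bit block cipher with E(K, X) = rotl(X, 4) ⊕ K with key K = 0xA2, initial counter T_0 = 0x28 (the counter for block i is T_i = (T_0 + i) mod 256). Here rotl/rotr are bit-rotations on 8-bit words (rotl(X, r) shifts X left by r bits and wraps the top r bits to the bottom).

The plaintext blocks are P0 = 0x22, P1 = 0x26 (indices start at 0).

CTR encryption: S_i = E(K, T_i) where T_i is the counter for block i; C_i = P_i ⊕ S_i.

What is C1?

C0: T = 0x28, S = E(K, T) = 0x20; 0x22 ⊕ 0x20 = 0x02.
C1: T = 0x29, S = E(K, T) = 0x30; 0x26 ⊕ 0x30 = 0x16.

C1 = 0x16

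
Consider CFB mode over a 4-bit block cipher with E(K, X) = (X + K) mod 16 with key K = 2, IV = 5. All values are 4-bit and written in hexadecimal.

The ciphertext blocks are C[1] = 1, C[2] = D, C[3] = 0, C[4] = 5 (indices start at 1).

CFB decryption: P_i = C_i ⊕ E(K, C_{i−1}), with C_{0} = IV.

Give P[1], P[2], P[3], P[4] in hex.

P[1]: E(K, 5) = 7; 1 ⊕ 7 = 6.
P[2]: E(K, 1) = 3; D ⊕ 3 = E.
P[3]: E(K, D) = F; 0 ⊕ F = F.
P[4]: E(K, 0) = 2; 5 ⊕ 2 = 7.

P[1] = 6, P[2] = E, P[3] = F, P[4] = 7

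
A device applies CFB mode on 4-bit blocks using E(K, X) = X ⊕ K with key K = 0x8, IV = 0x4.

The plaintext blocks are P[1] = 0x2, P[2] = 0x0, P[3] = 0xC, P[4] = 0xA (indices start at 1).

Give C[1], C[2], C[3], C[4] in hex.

C[1] = 0xE, C[2] = 0x6, C[3] = 0x2, C[4] = 0x0

CFB encryption: C_i = P_i ⊕ E(K, C_{i−1}), with C_{0} = IV.
C[1]: E(K, 0x4) = 0xC; 0x2 ⊕ 0xC = 0xE.
C[2]: E(K, 0xE) = 0x6; 0x0 ⊕ 0x6 = 0x6.
C[3]: E(K, 0x6) = 0xE; 0xC ⊕ 0xE = 0x2.
C[4]: E(K, 0x2) = 0xA; 0xA ⊕ 0xA = 0x0.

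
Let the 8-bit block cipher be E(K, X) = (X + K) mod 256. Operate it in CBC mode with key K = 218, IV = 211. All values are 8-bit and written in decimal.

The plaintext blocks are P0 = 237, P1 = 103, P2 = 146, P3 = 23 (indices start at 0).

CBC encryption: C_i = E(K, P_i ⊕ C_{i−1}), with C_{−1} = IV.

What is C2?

C0: P0 ⊕ 211 = 62; E(K, 62) = 24.
C1: P1 ⊕ 24 = 127; E(K, 127) = 89.
C2: P2 ⊕ 89 = 203; E(K, 203) = 165.

C2 = 165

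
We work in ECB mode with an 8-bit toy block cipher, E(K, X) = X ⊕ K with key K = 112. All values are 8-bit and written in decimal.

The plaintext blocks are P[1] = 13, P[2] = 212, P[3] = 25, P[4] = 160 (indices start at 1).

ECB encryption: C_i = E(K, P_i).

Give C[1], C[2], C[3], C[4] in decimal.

C[1] = 125, C[2] = 164, C[3] = 105, C[4] = 208

C[1]: E(K, 13) = 125.
C[2]: E(K, 212) = 164.
C[3]: E(K, 25) = 105.
C[4]: E(K, 160) = 208.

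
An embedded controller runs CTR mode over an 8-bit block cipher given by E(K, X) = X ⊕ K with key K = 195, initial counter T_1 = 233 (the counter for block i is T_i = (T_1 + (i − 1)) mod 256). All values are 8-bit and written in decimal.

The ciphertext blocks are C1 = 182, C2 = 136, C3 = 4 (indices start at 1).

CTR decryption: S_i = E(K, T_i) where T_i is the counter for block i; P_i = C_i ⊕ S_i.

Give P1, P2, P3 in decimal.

P1: T = 233, S = E(K, T) = 42; 182 ⊕ 42 = 156.
P2: T = 234, S = E(K, T) = 41; 136 ⊕ 41 = 161.
P3: T = 235, S = E(K, T) = 40; 4 ⊕ 40 = 44.

P1 = 156, P2 = 161, P3 = 44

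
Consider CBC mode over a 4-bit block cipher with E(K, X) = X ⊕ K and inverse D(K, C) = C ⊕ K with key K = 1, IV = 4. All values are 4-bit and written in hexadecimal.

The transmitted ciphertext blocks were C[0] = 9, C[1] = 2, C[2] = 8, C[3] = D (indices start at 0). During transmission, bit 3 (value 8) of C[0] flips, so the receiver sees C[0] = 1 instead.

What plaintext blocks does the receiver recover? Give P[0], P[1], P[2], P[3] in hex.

P[0] = 4, P[1] = 2, P[2] = B, P[3] = 4

CBC decryption: P_i = D(K, C_i) ⊕ C_{i−1}, with C_{−1} = IV.
Only C[0] changed, to 1. In CBC, a change in C_i garbles P_i and flips the same bit in P_{i+1}. Decrypting the received ciphertext:
P[0]: D(K, 1) = 0; 0 ⊕ 4 = 4.
P[1]: D(K, 2) = 3; 3 ⊕ 1 = 2.
P[2]: D(K, 8) = 9; 9 ⊕ 2 = B.
P[3]: D(K, D) = C; C ⊕ 8 = 4.
Blocks that differ from the original plaintext: P[0], P[1].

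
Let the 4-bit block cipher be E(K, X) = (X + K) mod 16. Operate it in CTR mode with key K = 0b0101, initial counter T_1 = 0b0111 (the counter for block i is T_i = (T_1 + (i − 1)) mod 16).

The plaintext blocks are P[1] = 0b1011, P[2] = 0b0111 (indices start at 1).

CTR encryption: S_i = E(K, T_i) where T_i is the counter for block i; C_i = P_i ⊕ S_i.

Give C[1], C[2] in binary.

C[1]: T = 0b0111, S = E(K, T) = 0b1100; 0b1011 ⊕ 0b1100 = 0b0111.
C[2]: T = 0b1000, S = E(K, T) = 0b1101; 0b0111 ⊕ 0b1101 = 0b1010.

C[1] = 0b0111, C[2] = 0b1010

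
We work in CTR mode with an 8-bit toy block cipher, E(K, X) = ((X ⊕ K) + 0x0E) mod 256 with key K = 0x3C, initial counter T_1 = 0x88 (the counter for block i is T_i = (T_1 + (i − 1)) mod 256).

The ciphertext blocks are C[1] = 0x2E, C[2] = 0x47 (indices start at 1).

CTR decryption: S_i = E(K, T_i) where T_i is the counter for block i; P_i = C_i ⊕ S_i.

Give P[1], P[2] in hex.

P[1] = 0xEC, P[2] = 0x84

P[1]: T = 0x88, S = E(K, T) = 0xC2; 0x2E ⊕ 0xC2 = 0xEC.
P[2]: T = 0x89, S = E(K, T) = 0xC3; 0x47 ⊕ 0xC3 = 0x84.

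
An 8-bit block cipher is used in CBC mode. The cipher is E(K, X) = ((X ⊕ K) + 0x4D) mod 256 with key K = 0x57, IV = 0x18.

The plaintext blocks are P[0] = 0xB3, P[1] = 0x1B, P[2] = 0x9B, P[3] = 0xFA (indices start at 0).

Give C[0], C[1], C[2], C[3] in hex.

CBC encryption: C_i = E(K, P_i ⊕ C_{i−1}), with C_{−1} = IV.
C[0]: P[0] ⊕ 0x18 = 0xAB; E(K, 0xAB) = 0x49.
C[1]: P[1] ⊕ 0x49 = 0x52; E(K, 0x52) = 0x52.
C[2]: P[2] ⊕ 0x52 = 0xC9; E(K, 0xC9) = 0xEB.
C[3]: P[3] ⊕ 0xEB = 0x11; E(K, 0x11) = 0x93.

C[0] = 0x49, C[1] = 0x52, C[2] = 0xEB, C[3] = 0x93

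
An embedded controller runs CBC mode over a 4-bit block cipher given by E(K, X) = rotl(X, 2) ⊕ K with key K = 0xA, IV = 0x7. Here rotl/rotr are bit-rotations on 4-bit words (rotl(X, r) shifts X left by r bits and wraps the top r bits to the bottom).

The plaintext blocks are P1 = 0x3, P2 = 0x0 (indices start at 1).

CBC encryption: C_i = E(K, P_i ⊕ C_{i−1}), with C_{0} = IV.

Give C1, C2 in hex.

C1: P1 ⊕ 0x7 = 0x4; E(K, 0x4) = 0xB.
C2: P2 ⊕ 0xB = 0xB; E(K, 0xB) = 0x4.

C1 = 0xB, C2 = 0x4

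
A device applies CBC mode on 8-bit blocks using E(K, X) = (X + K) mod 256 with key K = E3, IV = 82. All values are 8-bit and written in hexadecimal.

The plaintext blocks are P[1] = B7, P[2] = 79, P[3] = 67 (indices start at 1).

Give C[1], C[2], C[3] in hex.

C[1] = 18, C[2] = 44, C[3] = 06

CBC encryption: C_i = E(K, P_i ⊕ C_{i−1}), with C_{0} = IV.
C[1]: P[1] ⊕ 82 = 35; E(K, 35) = 18.
C[2]: P[2] ⊕ 18 = 61; E(K, 61) = 44.
C[3]: P[3] ⊕ 44 = 23; E(K, 23) = 06.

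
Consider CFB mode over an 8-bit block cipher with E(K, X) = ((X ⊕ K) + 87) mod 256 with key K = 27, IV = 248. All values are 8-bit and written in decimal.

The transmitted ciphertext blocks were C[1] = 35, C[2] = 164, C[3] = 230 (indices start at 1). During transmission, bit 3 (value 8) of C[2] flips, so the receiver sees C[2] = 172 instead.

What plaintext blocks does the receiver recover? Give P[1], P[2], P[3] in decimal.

P[1] = 25, P[2] = 35, P[3] = 232

CFB decryption: P_i = C_i ⊕ E(K, C_{i−1}), with C_{0} = IV.
Only C[2] changed, to 172. In CFB, a change in C_i flips the same bit in P_i and garbles P_{i+1}. Decrypting the received ciphertext:
P[1]: E(K, 248) = 58; 35 ⊕ 58 = 25.
P[2]: E(K, 35) = 143; 172 ⊕ 143 = 35.
P[3]: E(K, 172) = 14; 230 ⊕ 14 = 232.
Blocks that differ from the original plaintext: P[2], P[3].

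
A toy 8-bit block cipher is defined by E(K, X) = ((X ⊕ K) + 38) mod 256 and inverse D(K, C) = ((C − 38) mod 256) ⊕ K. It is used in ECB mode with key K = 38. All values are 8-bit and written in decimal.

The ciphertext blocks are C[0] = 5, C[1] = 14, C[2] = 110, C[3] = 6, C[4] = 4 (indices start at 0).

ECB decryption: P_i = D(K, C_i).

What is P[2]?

P[2] = 110

P[2]: D(K, 110) = 110.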